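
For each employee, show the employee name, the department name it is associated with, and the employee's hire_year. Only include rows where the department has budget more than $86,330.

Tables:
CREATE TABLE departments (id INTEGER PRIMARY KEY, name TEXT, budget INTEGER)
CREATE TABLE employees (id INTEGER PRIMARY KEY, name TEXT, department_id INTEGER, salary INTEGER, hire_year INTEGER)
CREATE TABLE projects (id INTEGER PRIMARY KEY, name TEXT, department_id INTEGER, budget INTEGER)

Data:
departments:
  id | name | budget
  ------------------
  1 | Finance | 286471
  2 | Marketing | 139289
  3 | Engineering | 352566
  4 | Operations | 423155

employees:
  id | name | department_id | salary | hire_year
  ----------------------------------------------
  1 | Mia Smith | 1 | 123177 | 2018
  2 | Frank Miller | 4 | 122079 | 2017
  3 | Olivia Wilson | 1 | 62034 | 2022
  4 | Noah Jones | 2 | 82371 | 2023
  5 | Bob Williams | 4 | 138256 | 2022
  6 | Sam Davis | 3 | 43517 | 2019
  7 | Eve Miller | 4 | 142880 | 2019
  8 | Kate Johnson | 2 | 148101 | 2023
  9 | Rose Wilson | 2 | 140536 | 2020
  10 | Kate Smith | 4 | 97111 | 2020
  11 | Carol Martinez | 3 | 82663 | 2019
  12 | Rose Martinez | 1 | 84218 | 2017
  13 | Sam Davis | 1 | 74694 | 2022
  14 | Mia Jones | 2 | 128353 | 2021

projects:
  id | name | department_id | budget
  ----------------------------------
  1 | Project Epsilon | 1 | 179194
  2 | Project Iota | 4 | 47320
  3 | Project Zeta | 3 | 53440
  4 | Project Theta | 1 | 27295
SELECT c.name, p.name AS department, c.hire_year FROM employees c JOIN departments p ON c.department_id = p.id WHERE p.budget > 86330

Execution result:
name | department | hire_year
Mia Smith | Finance | 2018
Frank Miller | Operations | 2017
Olivia Wilson | Finance | 2022
Noah Jones | Marketing | 2023
Bob Williams | Operations | 2022
Sam Davis | Engineering | 2019
Eve Miller | Operations | 2019
Kate Johnson | Marketing | 2023
Rose Wilson | Marketing | 2020
Kate Smith | Operations | 2020
Carol Martinez | Engineering | 2019
Rose Martinez | Finance | 2017
Sam Davis | Finance | 2022
Mia Jones | Marketing | 2021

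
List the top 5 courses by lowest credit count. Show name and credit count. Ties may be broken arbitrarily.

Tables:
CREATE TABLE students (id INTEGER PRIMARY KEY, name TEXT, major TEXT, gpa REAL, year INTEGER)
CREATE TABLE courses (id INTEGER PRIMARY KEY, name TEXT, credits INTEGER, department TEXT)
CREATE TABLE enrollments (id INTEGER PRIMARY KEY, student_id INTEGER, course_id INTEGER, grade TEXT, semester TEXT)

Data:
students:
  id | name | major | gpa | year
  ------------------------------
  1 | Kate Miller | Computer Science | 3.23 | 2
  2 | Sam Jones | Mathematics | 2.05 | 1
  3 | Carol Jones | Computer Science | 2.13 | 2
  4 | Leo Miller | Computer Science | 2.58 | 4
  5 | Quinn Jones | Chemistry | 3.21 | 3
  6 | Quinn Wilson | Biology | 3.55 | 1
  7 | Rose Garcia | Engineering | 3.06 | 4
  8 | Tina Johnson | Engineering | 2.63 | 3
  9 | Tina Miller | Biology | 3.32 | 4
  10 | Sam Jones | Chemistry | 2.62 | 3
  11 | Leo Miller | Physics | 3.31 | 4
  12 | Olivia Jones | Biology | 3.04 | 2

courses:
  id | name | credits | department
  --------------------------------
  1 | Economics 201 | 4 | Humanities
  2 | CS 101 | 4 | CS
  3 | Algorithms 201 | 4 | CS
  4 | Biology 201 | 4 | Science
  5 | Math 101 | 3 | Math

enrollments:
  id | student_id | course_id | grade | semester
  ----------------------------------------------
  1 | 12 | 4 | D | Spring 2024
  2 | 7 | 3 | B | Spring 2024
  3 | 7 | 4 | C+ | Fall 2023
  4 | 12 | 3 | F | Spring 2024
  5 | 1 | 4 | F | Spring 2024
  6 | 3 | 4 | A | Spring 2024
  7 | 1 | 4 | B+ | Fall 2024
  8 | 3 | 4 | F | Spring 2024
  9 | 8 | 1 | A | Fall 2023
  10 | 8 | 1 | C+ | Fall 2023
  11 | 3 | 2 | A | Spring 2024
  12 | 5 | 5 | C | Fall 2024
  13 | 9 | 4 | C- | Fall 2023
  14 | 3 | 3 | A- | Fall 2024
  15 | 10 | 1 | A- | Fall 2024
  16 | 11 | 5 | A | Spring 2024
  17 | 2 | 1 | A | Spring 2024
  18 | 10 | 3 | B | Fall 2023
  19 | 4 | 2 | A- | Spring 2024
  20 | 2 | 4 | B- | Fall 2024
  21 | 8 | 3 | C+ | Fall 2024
SELECT name, credits FROM courses ORDER BY credits ASC LIMIT 5

Execution result:
name | credits
Math 101 | 3
Economics 201 | 4
CS 101 | 4
Algorithms 201 | 4
Biology 201 | 4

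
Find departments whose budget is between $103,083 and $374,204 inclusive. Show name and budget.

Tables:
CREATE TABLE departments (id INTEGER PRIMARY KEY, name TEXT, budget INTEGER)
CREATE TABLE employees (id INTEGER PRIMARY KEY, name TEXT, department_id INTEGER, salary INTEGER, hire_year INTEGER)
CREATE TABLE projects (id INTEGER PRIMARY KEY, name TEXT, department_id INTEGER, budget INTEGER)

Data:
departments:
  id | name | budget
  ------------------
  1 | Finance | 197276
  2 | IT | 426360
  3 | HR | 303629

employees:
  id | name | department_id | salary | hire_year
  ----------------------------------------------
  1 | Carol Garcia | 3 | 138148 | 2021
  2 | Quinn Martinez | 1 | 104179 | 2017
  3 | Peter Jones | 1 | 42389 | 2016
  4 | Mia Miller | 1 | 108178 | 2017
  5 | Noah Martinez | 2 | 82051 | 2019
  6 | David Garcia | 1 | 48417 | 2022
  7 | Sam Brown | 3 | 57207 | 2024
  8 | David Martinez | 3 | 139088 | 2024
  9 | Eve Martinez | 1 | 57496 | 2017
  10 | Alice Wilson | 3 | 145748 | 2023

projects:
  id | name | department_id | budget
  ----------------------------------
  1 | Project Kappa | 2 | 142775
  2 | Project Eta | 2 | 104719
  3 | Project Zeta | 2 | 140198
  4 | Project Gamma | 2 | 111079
SELECT name, budget FROM departments WHERE budget BETWEEN 103083 AND 374204

Execution result:
name | budget
Finance | 197276
HR | 303629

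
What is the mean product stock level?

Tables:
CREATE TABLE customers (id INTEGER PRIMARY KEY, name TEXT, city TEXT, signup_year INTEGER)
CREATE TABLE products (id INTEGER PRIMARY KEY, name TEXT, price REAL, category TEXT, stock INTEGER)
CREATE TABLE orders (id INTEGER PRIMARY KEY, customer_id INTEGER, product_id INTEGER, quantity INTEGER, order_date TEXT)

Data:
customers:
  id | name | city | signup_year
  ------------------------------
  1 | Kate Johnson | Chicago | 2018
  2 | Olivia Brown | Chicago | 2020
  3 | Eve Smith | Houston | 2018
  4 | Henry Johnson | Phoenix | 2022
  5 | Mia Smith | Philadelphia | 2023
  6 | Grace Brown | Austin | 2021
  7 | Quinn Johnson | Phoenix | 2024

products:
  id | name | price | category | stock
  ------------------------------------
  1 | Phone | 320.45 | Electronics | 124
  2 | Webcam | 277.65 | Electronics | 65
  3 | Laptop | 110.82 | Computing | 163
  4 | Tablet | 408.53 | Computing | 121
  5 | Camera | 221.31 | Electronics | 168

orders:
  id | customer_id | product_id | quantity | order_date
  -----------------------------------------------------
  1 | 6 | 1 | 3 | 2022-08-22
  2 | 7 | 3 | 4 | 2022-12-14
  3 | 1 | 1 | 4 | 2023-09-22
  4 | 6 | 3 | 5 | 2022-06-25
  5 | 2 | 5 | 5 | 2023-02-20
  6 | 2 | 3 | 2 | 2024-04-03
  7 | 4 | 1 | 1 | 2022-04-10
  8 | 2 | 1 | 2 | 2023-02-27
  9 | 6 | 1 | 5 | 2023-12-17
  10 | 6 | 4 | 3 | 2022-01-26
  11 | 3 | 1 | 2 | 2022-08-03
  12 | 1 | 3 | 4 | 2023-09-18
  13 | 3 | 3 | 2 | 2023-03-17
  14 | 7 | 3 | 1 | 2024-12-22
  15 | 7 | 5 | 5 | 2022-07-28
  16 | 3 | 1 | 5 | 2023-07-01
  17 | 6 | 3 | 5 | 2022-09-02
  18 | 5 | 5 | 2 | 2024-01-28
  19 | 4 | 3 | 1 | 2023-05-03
SELECT AVG(stock) FROM products

Execution result:
128.20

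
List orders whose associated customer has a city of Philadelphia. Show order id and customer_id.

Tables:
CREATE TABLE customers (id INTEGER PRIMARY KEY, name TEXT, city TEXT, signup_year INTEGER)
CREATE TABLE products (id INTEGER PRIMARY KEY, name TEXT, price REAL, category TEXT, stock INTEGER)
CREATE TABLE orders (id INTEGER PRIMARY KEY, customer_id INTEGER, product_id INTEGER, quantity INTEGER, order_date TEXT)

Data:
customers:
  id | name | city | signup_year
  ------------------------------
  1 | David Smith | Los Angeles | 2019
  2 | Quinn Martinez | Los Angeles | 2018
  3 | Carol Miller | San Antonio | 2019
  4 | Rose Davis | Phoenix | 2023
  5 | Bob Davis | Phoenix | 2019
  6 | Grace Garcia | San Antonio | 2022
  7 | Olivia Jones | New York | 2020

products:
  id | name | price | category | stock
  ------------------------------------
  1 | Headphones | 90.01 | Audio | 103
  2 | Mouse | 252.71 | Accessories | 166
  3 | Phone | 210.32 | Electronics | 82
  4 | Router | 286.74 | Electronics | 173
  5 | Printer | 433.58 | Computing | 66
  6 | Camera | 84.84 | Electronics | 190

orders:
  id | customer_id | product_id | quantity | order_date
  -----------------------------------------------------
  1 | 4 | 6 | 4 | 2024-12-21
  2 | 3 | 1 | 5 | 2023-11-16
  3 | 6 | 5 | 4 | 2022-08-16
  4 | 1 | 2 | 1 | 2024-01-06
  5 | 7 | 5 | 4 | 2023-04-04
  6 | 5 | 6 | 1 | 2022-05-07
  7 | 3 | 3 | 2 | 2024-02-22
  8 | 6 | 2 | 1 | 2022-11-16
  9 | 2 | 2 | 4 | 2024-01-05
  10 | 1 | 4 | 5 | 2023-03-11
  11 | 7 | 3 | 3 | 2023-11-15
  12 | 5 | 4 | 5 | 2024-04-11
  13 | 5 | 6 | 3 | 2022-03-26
SELECT id, customer_id FROM orders WHERE customer_id IN (SELECT id FROM customers WHERE city = 'Philadelphia')

Execution result:
(no rows)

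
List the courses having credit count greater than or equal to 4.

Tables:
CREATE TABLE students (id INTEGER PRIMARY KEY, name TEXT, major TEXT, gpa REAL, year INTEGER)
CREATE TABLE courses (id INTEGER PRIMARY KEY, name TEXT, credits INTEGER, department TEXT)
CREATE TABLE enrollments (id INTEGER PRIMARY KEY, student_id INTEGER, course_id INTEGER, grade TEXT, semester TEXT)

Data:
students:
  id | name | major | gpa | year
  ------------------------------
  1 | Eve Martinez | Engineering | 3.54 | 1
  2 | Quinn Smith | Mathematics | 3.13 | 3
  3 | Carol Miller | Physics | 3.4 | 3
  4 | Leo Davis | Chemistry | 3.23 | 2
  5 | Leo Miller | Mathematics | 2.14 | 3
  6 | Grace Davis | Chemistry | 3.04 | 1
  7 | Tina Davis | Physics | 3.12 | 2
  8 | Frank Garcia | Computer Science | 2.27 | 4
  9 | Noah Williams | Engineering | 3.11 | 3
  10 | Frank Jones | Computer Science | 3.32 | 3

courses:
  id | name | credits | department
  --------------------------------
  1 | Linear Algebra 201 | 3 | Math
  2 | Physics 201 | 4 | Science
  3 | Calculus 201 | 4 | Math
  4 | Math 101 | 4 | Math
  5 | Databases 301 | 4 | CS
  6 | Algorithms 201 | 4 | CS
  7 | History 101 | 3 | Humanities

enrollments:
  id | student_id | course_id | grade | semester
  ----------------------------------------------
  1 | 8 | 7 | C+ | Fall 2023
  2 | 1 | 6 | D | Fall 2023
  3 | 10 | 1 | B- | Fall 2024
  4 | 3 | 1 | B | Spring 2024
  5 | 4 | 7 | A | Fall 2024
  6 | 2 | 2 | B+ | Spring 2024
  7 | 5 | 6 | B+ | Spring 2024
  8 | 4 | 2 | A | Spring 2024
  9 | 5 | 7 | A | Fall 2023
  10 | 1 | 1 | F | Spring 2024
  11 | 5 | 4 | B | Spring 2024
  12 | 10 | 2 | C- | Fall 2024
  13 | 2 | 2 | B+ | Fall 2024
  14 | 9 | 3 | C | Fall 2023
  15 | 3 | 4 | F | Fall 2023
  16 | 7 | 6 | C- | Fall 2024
SELECT name, credits FROM courses WHERE credits >= 4

Execution result:
name | credits
Physics 201 | 4
Calculus 201 | 4
Math 101 | 4
Databases 301 | 4
Algorithms 201 | 4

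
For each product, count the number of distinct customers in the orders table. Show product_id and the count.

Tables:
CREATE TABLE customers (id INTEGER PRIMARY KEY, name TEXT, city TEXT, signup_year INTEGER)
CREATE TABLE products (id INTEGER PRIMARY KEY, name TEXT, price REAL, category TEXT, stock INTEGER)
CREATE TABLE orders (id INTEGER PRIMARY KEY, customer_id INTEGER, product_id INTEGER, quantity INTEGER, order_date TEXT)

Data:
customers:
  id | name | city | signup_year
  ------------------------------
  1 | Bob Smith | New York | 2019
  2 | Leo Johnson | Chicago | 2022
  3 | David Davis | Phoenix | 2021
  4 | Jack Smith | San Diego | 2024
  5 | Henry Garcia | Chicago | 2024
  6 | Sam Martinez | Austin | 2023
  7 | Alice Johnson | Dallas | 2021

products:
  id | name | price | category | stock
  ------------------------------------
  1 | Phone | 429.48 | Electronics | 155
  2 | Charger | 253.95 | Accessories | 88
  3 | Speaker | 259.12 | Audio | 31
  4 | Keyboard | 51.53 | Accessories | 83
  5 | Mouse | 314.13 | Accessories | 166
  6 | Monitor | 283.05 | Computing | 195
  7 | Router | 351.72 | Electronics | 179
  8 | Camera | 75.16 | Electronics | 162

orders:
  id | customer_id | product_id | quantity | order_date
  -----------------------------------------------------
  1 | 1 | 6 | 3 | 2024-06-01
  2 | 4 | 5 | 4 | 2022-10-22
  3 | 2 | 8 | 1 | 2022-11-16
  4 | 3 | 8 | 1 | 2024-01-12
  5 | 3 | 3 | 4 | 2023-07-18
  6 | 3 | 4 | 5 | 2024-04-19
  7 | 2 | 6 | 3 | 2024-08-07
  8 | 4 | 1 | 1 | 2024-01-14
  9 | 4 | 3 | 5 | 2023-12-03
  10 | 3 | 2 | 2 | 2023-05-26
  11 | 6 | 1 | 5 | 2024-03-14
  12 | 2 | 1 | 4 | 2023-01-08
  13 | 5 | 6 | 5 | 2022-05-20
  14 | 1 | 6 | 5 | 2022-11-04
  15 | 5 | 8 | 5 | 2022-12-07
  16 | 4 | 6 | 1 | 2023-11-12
SELECT product_id, COUNT(DISTINCT customer_id) AS distinct_customer_count FROM orders GROUP BY product_id

Execution result:
product_id | distinct_customer_count
1 | 3
2 | 1
3 | 2
4 | 1
5 | 1
6 | 4
8 | 3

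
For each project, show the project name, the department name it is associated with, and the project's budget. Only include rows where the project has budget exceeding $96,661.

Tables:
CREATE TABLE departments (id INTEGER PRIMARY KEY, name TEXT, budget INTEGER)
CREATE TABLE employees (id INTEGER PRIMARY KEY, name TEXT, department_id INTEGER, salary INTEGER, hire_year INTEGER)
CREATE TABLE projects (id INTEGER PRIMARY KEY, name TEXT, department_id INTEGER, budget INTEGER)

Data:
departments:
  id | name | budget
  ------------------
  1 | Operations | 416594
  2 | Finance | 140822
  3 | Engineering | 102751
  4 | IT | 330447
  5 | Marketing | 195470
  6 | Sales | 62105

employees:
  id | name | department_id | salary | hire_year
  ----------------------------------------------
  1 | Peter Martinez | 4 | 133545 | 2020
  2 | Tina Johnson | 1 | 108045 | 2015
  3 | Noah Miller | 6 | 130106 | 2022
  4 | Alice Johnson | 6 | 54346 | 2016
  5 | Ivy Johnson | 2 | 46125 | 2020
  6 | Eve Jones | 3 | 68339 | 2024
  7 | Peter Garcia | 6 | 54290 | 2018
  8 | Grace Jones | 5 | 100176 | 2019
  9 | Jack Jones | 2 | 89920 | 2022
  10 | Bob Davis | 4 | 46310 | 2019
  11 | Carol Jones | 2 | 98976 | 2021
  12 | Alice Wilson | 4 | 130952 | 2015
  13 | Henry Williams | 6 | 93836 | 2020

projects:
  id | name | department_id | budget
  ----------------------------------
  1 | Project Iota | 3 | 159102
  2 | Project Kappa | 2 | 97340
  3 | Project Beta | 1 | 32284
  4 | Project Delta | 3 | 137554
SELECT c.name, p.name AS department, c.budget FROM projects c JOIN departments p ON c.department_id = p.id WHERE c.budget > 96661

Execution result:
name | department | budget
Project Iota | Engineering | 159102
Project Kappa | Finance | 97340
Project Delta | Engineering | 137554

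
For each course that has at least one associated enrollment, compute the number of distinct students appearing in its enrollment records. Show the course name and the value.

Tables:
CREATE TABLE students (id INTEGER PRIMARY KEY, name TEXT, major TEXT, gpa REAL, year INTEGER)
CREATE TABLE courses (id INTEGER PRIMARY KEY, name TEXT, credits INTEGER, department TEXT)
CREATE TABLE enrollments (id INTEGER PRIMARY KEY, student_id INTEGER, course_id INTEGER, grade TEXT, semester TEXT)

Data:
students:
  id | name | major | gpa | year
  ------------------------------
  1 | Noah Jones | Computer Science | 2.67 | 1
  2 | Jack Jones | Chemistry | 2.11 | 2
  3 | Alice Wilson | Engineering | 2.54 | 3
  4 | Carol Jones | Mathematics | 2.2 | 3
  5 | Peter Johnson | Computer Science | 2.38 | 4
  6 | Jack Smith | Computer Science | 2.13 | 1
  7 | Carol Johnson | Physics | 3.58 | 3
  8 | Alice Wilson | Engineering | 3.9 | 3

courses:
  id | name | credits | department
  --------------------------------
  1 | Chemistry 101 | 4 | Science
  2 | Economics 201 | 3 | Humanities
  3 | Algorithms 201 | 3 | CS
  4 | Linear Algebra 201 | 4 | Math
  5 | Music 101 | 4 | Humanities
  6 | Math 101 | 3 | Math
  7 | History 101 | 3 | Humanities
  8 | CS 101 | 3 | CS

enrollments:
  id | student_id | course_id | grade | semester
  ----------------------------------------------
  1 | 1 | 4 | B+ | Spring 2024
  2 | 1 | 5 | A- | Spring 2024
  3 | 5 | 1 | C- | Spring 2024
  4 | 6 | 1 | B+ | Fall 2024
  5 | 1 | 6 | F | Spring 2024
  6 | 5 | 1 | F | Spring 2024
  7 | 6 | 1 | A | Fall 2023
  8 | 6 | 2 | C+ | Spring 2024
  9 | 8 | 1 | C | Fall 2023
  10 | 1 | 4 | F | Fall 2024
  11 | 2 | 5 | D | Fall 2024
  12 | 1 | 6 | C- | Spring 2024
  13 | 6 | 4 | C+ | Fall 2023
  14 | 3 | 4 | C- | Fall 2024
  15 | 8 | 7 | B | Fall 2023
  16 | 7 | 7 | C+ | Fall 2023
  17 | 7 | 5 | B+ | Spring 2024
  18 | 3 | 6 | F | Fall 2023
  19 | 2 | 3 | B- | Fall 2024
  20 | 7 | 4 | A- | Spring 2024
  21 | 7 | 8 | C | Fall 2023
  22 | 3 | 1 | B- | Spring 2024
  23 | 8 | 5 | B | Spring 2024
SELECT p.name, COUNT(DISTINCT c.student_id) AS distinct_student_count FROM enrollments c JOIN courses p ON c.course_id = p.id GROUP BY p.id, p.name

Execution result:
name | distinct_student_count
Chemistry 101 | 4
Economics 201 | 1
Algorithms 201 | 1
Linear Algebra 201 | 4
Music 101 | 4
Math 101 | 2
History 101 | 2
CS 101 | 1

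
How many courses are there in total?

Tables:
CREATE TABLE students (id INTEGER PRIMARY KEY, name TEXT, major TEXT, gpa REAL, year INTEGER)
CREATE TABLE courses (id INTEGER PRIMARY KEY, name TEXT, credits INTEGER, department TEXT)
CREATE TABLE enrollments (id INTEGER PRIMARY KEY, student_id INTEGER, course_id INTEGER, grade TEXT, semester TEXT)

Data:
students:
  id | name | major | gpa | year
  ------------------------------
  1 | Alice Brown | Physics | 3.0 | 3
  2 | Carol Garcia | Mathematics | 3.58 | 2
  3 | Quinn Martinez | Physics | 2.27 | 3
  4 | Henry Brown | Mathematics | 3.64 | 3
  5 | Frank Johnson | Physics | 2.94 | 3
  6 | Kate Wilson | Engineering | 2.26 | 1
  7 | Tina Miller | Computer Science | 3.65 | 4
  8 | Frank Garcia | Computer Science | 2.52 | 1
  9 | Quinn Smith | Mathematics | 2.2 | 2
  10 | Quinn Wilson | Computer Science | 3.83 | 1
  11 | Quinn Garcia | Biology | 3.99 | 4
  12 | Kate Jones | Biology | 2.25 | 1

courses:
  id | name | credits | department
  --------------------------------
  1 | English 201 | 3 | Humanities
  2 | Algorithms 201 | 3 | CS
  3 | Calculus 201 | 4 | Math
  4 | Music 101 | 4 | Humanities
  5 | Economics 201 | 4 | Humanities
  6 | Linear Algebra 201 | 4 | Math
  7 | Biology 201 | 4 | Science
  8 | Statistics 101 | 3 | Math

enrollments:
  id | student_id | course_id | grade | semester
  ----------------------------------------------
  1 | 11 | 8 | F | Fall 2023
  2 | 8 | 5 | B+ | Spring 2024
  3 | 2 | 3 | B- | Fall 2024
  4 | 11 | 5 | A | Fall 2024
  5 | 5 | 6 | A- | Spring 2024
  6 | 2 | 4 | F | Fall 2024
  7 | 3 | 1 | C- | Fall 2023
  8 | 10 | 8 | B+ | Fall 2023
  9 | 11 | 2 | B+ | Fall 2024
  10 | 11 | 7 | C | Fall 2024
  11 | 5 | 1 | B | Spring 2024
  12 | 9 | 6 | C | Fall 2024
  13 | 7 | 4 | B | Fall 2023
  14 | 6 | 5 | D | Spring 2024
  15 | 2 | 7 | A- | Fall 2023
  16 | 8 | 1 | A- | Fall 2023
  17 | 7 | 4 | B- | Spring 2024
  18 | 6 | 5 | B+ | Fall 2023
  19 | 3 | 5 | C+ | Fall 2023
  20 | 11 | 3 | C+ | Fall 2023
SELECT COUNT(*) FROM courses

Execution result:
8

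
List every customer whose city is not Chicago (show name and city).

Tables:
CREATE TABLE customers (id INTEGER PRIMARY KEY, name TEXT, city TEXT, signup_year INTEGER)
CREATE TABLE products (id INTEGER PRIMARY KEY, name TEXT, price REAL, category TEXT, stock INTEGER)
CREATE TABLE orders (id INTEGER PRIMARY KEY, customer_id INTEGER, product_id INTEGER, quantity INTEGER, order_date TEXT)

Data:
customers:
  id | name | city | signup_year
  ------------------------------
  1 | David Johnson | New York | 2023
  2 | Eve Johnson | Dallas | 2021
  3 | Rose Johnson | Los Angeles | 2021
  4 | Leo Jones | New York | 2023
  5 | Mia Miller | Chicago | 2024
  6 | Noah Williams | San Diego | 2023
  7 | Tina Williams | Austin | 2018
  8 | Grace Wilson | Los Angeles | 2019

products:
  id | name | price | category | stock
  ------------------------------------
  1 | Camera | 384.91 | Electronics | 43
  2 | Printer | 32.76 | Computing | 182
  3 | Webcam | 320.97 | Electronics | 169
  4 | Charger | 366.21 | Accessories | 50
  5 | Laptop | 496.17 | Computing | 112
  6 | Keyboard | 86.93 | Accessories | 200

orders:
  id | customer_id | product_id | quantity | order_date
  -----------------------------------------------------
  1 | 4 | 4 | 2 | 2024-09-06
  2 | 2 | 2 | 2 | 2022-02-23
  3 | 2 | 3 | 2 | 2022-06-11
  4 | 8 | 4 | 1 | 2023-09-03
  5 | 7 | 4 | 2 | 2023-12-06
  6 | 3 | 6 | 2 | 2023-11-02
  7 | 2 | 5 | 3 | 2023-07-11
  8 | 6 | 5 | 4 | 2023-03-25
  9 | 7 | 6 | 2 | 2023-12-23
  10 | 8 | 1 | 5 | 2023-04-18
SELECT name, city FROM customers WHERE city <> 'Chicago'

Execution result:
name | city
David Johnson | New York
Eve Johnson | Dallas
Rose Johnson | Los Angeles
Leo Jones | New York
Noah Williams | San Diego
Tina Williams | Austin
Grace Wilson | Los Angeles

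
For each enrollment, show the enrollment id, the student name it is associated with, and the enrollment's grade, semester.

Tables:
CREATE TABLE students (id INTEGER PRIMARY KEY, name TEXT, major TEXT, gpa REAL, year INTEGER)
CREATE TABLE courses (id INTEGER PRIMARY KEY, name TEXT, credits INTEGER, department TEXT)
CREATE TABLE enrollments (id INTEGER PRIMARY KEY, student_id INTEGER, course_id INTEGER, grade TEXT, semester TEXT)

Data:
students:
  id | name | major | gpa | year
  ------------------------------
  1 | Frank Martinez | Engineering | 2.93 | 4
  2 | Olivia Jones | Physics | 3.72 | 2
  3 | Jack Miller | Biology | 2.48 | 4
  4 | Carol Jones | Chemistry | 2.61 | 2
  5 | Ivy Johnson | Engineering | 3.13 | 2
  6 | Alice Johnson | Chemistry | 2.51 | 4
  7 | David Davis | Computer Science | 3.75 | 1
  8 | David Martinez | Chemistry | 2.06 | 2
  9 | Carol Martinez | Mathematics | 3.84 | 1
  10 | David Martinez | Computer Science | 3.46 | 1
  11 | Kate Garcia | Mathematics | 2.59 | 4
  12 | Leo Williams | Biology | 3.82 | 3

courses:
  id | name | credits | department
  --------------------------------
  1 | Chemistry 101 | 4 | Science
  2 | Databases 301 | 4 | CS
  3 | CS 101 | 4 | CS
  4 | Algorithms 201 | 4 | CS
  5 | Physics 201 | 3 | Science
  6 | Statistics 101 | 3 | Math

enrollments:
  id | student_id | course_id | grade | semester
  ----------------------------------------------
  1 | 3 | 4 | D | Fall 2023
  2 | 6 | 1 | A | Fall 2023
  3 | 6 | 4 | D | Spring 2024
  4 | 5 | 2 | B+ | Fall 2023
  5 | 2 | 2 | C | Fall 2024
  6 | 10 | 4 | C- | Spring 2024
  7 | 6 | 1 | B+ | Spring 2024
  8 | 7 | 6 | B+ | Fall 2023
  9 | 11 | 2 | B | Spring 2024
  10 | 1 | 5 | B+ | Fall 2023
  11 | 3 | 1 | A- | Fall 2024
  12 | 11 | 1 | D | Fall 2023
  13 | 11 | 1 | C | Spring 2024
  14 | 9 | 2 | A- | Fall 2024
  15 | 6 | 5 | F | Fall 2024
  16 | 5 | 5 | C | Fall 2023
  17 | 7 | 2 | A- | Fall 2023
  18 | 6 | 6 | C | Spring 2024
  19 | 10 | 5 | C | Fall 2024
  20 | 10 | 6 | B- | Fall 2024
SELECT c.id, p.name AS student, c.grade, c.semester FROM enrollments c JOIN students p ON c.student_id = p.id

Execution result:
id | student | grade | semester
1 | Jack Miller | D | Fall 2023
2 | Alice Johnson | A | Fall 2023
3 | Alice Johnson | D | Spring 2024
4 | Ivy Johnson | B+ | Fall 2023
5 | Olivia Jones | C | Fall 2024
6 | David Martinez | C- | Spring 2024
7 | Alice Johnson | B+ | Spring 2024
8 | David Davis | B+ | Fall 2023
9 | Kate Garcia | B | Spring 2024
10 | Frank Martinez | B+ | Fall 2023
11 | Jack Miller | A- | Fall 2024
12 | Kate Garcia | D | Fall 2023
13 | Kate Garcia | C | Spring 2024
14 | Carol Martinez | A- | Fall 2024
15 | Alice Johnson | F | Fall 2024
16 | Ivy Johnson | C | Fall 2023
17 | David Davis | A- | Fall 2023
18 | Alice Johnson | C | Spring 2024
19 | David Martinez | C | Fall 2024
20 | David Martinez | B- | Fall 2024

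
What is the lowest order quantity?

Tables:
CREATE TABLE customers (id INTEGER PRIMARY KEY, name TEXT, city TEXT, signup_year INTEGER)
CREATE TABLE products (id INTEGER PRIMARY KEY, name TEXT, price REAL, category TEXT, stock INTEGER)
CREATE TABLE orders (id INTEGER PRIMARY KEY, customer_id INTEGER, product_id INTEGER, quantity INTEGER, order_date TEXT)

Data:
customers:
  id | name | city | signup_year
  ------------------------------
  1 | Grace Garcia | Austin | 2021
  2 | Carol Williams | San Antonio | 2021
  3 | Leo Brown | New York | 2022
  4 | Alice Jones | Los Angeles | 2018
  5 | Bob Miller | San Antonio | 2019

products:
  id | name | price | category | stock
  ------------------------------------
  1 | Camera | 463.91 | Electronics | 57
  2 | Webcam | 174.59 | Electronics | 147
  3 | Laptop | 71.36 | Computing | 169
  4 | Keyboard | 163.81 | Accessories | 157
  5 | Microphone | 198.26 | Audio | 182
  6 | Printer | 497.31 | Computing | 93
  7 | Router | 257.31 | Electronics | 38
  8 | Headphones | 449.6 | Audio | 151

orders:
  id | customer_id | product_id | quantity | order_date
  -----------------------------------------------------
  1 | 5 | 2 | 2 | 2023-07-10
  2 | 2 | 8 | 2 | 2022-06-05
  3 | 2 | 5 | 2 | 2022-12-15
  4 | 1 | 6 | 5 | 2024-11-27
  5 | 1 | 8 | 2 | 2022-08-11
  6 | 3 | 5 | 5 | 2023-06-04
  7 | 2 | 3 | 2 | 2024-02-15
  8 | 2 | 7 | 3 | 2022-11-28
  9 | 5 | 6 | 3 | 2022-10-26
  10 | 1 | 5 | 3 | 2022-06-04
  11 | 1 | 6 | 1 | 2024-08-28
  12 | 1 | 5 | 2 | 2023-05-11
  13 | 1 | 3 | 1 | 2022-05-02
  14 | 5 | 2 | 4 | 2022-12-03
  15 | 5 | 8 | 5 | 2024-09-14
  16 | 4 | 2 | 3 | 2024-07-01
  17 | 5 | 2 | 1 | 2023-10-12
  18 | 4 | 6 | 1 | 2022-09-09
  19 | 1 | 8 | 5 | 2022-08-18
SELECT MIN(quantity) FROM orders

Execution result:
1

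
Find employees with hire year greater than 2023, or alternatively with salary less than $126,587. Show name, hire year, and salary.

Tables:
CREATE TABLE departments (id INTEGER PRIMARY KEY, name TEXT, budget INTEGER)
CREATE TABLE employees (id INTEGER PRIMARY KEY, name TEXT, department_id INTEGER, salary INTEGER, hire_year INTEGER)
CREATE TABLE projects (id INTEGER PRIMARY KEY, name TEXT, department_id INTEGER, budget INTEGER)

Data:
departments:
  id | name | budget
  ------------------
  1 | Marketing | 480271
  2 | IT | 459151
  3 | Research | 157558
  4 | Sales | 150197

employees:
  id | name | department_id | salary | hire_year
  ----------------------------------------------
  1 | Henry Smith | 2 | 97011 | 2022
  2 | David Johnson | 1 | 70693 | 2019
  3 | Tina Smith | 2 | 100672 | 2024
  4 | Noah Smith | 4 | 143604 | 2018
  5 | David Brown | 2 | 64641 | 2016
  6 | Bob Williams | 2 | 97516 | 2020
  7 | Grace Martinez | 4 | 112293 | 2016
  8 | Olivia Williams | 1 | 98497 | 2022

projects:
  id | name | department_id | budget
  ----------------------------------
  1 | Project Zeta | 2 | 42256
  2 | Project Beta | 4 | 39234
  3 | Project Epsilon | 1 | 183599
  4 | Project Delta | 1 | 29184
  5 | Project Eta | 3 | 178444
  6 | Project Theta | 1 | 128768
SELECT name, hire_year, salary FROM employees WHERE hire_year > 2023 OR salary < 126587

Execution result:
name | hire_year | salary
Henry Smith | 2022 | 97011
David Johnson | 2019 | 70693
Tina Smith | 2024 | 100672
David Brown | 2016 | 64641
Bob Williams | 2020 | 97516
Grace Martinez | 2016 | 112293
Olivia Williams | 2022 | 98497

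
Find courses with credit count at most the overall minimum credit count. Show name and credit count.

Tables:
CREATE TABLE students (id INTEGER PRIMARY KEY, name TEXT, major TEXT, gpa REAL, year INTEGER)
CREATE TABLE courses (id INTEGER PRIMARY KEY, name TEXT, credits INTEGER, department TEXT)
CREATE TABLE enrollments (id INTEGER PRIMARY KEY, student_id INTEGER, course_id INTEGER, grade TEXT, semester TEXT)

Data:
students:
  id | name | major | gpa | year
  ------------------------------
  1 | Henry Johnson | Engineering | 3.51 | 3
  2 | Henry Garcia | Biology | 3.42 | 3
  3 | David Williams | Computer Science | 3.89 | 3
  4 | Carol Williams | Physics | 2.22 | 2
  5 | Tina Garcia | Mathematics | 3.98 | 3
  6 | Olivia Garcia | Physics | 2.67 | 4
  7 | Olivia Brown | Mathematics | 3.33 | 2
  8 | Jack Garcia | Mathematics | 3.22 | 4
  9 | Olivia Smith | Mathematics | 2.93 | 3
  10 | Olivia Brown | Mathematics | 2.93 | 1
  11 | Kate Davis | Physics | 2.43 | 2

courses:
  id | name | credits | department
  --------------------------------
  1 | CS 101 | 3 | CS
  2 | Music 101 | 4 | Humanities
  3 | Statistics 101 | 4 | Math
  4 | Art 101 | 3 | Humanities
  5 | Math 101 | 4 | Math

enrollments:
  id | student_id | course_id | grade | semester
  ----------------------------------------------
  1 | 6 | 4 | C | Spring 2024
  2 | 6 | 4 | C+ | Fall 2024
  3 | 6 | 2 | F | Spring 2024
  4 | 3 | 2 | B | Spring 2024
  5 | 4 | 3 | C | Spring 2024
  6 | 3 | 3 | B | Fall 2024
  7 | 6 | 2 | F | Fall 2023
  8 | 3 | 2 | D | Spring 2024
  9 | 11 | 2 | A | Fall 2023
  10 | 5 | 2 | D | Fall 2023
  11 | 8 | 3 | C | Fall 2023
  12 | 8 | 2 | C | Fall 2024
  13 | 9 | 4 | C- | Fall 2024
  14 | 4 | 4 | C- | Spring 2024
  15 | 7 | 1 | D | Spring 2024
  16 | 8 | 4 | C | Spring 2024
SELECT name, credits FROM courses WHERE credits <= (SELECT MIN(credits) FROM courses)

Execution result:
name | credits
CS 101 | 3
Art 101 | 3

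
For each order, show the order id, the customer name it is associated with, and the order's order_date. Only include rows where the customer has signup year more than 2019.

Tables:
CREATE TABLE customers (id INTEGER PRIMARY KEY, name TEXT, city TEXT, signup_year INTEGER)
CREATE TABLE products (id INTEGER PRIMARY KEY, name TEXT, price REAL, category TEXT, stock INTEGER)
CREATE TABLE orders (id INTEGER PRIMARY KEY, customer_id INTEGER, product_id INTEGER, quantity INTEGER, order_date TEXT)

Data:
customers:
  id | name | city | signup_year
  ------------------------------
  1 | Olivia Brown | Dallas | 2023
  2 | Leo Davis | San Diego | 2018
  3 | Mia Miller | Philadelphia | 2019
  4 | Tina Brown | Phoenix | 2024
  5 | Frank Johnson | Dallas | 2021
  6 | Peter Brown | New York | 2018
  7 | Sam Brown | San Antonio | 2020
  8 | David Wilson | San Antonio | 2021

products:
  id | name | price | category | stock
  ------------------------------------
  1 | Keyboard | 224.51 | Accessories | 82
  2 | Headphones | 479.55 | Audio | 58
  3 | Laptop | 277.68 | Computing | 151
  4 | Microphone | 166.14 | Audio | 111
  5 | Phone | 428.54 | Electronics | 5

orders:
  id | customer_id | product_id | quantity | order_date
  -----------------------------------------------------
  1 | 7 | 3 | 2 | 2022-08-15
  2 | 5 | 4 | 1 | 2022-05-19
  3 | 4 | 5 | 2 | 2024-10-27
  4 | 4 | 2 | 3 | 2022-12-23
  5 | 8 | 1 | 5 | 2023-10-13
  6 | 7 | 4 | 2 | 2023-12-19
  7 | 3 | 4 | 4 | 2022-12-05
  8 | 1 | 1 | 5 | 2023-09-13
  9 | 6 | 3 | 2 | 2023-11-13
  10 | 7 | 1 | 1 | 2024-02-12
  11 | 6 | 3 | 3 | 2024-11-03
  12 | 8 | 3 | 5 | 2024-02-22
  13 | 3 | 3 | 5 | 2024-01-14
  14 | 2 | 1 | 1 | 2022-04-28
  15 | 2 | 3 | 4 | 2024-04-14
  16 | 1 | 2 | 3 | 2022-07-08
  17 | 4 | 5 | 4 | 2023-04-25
SELECT c.id, p.name AS customer, c.order_date FROM orders c JOIN customers p ON c.customer_id = p.id WHERE p.signup_year > 2019

Execution result:
id | customer | order_date
1 | Sam Brown | 2022-08-15
2 | Frank Johnson | 2022-05-19
3 | Tina Brown | 2024-10-27
4 | Tina Brown | 2022-12-23
5 | David Wilson | 2023-10-13
6 | Sam Brown | 2023-12-19
8 | Olivia Brown | 2023-09-13
10 | Sam Brown | 2024-02-12
12 | David Wilson | 2024-02-22
16 | Olivia Brown | 2022-07-08
17 | Tina Brown | 2023-04-25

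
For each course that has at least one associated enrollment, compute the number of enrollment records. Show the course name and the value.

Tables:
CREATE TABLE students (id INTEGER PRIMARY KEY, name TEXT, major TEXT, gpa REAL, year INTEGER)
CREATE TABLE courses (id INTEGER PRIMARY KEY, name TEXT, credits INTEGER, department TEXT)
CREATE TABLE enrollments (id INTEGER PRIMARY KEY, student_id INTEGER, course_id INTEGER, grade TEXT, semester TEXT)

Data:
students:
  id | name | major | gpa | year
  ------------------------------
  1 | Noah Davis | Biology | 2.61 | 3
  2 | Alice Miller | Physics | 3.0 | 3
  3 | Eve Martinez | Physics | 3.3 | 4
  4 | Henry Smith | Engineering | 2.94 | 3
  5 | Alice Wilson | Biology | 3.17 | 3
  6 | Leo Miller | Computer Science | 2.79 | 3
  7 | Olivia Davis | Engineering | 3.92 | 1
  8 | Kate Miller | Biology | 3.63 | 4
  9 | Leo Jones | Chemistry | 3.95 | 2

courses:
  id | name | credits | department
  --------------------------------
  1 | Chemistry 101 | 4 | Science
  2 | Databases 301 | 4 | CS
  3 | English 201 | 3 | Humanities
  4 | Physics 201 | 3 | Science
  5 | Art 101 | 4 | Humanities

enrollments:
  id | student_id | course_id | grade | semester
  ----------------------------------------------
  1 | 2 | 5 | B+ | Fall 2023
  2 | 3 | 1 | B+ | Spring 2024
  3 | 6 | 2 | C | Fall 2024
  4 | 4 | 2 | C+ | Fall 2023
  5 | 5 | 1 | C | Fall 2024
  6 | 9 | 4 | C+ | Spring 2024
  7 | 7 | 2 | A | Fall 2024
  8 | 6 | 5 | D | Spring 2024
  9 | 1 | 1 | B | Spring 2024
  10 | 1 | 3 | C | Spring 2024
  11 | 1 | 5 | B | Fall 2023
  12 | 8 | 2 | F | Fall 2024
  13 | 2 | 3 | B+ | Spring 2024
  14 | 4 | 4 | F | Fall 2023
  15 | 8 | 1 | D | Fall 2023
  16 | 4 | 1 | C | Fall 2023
SELECT p.name, COUNT(*) AS n FROM enrollments c JOIN courses p ON c.course_id = p.id GROUP BY p.id, p.name

Execution result:
name | n
Chemistry 101 | 5
Databases 301 | 4
English 201 | 2
Physics 201 | 2
Art 101 | 3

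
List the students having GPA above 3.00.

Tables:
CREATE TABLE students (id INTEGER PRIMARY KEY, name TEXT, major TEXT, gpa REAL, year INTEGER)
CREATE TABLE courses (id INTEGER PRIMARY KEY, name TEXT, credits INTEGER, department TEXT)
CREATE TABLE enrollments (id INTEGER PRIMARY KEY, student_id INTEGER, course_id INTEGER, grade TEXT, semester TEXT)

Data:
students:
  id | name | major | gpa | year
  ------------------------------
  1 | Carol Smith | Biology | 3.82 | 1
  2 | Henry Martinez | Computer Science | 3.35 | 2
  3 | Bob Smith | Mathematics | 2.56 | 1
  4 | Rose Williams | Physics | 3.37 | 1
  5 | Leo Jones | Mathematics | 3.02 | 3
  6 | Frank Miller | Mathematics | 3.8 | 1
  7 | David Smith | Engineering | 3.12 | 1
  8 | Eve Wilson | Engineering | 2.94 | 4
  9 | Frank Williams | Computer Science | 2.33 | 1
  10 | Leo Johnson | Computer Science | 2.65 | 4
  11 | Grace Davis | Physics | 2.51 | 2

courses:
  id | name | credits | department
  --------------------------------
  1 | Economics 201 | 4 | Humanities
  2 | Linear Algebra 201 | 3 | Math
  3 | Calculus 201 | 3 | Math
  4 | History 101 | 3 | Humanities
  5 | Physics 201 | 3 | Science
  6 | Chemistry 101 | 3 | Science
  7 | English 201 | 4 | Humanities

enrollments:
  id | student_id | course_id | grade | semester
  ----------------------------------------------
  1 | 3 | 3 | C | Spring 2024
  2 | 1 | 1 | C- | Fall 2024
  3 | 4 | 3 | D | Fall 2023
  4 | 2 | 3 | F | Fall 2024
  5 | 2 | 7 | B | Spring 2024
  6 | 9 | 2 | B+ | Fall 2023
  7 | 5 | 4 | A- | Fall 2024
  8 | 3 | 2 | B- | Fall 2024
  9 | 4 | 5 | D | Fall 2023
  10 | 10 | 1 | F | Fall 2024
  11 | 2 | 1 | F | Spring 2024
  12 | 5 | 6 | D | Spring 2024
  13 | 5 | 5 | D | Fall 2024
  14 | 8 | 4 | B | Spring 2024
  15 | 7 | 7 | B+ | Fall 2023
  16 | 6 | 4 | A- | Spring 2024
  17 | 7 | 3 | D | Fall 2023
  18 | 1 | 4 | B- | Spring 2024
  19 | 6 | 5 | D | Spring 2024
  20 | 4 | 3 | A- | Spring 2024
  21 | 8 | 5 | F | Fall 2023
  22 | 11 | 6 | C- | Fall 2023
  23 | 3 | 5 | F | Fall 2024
SELECT name, gpa FROM students WHERE gpa > 3.0

Execution result:
name | gpa
Carol Smith | 3.82
Henry Martinez | 3.35
Rose Williams | 3.37
Leo Jones | 3.02
Frank Miller | 3.80
David Smith | 3.12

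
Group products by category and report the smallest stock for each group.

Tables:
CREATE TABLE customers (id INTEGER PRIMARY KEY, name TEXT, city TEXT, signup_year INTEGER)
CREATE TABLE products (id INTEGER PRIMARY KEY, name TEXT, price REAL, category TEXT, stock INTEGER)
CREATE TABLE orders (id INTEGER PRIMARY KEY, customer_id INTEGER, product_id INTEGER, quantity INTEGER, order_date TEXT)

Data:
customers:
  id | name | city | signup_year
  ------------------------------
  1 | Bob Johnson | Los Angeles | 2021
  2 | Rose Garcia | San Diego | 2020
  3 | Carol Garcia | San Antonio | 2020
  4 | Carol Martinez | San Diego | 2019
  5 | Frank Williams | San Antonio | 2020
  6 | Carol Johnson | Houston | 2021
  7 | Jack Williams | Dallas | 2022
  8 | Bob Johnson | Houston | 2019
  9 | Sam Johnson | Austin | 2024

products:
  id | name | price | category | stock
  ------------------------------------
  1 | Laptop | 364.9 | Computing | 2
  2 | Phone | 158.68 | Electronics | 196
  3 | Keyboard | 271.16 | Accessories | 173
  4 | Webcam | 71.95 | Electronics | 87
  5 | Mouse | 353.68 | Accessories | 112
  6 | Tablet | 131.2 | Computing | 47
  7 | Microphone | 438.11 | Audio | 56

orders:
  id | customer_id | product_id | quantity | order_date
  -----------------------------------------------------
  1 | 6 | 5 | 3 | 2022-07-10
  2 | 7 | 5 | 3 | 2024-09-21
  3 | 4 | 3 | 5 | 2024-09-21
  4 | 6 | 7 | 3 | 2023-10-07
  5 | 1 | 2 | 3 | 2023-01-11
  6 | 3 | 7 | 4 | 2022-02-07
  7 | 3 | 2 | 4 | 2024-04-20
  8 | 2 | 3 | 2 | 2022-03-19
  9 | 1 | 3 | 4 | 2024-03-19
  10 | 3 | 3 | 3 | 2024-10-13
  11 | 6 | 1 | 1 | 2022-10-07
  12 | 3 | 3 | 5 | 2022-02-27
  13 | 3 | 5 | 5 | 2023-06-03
SELECT category, MIN(stock) AS min_stock FROM products GROUP BY category

Execution result:
category | min_stock
Accessories | 112
Audio | 56
Computing | 2
Electronics | 87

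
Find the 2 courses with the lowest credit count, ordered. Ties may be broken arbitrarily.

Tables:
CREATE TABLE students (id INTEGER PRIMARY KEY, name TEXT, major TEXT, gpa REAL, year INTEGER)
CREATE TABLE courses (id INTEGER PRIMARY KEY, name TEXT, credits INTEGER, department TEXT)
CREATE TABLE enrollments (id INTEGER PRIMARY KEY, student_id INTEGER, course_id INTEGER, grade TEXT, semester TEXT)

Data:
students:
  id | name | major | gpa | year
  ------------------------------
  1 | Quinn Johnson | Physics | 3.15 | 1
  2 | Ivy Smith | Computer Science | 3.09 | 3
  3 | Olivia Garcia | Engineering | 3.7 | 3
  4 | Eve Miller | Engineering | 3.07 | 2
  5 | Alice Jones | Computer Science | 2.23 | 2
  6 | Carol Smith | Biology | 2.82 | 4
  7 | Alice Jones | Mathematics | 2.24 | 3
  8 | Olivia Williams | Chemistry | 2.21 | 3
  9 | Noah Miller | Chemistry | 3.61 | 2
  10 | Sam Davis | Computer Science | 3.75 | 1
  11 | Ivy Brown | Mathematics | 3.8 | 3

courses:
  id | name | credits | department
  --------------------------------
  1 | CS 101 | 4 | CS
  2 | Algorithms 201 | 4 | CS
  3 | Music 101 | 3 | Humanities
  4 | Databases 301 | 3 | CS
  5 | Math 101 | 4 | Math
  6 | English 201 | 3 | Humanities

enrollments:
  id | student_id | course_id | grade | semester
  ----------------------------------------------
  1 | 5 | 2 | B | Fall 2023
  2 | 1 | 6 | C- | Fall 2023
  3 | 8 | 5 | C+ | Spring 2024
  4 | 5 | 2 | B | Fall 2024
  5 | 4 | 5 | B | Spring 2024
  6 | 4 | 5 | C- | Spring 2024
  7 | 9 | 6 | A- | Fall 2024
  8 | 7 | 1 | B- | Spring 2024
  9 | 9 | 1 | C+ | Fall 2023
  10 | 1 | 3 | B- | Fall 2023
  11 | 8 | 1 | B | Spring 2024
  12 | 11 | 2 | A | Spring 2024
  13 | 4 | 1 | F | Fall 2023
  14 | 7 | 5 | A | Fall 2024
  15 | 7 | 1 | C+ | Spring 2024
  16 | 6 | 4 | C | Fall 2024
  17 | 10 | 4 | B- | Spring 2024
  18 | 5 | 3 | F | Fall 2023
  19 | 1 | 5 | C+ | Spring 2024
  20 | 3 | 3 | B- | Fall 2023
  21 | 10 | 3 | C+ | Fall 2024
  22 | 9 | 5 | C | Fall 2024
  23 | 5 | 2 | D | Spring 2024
SELECT name, credits FROM courses ORDER BY credits ASC LIMIT 2

Execution result:
name | credits
Music 101 | 3
Databases 301 | 3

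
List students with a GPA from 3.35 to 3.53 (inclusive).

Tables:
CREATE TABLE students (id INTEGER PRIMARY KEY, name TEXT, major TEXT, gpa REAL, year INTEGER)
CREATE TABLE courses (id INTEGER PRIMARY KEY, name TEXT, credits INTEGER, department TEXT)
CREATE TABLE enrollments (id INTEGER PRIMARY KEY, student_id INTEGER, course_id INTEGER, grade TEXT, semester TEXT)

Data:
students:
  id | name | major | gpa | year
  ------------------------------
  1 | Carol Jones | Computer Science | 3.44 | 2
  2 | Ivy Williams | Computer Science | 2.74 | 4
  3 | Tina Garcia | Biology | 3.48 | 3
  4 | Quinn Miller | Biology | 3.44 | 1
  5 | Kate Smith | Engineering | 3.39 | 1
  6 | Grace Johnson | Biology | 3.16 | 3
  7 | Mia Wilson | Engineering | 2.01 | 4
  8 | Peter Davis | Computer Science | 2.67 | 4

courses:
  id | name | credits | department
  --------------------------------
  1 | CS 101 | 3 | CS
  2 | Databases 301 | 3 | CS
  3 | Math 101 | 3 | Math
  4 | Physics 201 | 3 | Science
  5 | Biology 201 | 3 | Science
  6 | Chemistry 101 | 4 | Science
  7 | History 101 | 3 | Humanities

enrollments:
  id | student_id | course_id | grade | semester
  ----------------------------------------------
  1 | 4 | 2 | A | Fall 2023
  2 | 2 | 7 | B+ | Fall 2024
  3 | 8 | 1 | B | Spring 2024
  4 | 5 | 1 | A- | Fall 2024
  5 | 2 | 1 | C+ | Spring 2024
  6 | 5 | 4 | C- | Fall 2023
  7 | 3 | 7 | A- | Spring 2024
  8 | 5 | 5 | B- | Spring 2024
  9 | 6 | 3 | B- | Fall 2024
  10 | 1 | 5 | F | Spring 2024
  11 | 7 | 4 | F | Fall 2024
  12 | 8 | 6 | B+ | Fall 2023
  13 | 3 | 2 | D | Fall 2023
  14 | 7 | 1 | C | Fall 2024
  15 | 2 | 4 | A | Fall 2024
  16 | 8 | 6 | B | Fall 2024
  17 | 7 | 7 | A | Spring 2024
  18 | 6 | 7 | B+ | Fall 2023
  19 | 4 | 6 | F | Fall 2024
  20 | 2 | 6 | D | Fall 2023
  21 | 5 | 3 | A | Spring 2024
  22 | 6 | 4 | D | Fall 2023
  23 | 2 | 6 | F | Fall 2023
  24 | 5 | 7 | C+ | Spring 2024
SELECT name, gpa FROM students WHERE gpa BETWEEN 3.35 AND 3.53

Execution result:
name | gpa
Carol Jones | 3.44
Tina Garcia | 3.48
Quinn Miller | 3.44
Kate Smith | 3.39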